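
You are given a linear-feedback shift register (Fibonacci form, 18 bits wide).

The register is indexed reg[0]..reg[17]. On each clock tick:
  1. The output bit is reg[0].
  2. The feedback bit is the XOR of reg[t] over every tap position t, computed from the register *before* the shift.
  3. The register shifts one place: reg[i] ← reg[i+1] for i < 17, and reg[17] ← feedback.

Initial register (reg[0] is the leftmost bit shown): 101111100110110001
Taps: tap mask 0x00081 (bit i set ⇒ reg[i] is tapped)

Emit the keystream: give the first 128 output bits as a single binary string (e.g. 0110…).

10111110011011000110001000010111010110100110111010011011010010001100111111001011110010101000101110100011110101101001001000100111

step | reg (before) | out | fb
   0 | 101111100110110001 | 1 | 1
   1 | 011111001101100011 | 0 | 0
   2 | 111110011011000110 | 1 | 0
   3 | 111100110110001100 | 1 | 0
   4 | 111001101100011000 | 1 | 1
   5 | 110011011000110001 | 1 | 0
   6 | 100110110001100010 | 1 | 0
   7 | 001101100011000100 | 0 | 0
   8 | 011011000110001000 | 0 | 0
   9 | 110110001100010000 | 1 | 1
  10 | 101100011000100001 | 1 | 0
  11 | 011000110001000010 | 0 | 1
  12 | 110001100010000101 | 1 | 1
  13 | 100011000100001011 | 1 | 1
  14 | 000110001000010111 | 0 | 0
  15 | 001100010000101110 | 0 | 1
  16 | 011000100001011101 | 0 | 0
  17 | 110001000010111010 | 1 | 1
  18 | 100010000101110101 | 1 | 1
  19 | 000100001011101011 | 0 | 0
  20 | 001000010111010110 | 0 | 1
  21 | 010000101110101101 | 0 | 0
  22 | 100001011101011010 | 1 | 0
  23 | 000010111010110100 | 0 | 1
  24 | 000101110101101001 | 0 | 1
  25 | 001011101011010011 | 0 | 0
  26 | 010111010110100110 | 0 | 1
  27 | 101110101101001101 | 1 | 1
  28 | 011101011010011011 | 0 | 1
  29 | 111010110100110111 | 1 | 0
  30 | 110101101001101110 | 1 | 1
  31 | 101011010011011101 | 1 | 0
  32 | 010110100110111010 | 0 | 0
  33 | 101101001101110100 | 1 | 1
  34 | 011010011011101001 | 0 | 1
  35 | 110100110111010011 | 1 | 0
  36 | 101001101110100110 | 1 | 1
  37 | 010011011101001101 | 0 | 1
  38 | 100110111010011011 | 1 | 0
  39 | 001101110100110110 | 0 | 1
  40 | 011011101001101101 | 0 | 0
  41 | 110111010011011010 | 1 | 0
  42 | 101110100110110100 | 1 | 1
  43 | 011101001101101001 | 0 | 0
  44 | 111010011011010010 | 1 | 0
  45 | 110100110110100100 | 1 | 0
  46 | 101001101101001000 | 1 | 1
  47 | 010011011010010001 | 0 | 1
  48 | 100110110100100011 | 1 | 0
  49 | 001101101001000110 | 0 | 0
  50 | 011011010010001100 | 0 | 1
  51 | 110110100100011001 | 1 | 1
  52 | 101101001000110011 | 1 | 1
  53 | 011010010001100111 | 0 | 1
  54 | 110100100011001111 | 1 | 1
  55 | 101001000110011111 | 1 | 1
  56 | 010010001100111111 | 0 | 0
  57 | 100100011001111110 | 1 | 0
  58 | 001000110011111100 | 0 | 1
  59 | 010001100111111001 | 0 | 0
  60 | 100011001111110010 | 1 | 1
  61 | 000110011111100101 | 0 | 1
  62 | 001100111111001011 | 0 | 1
  63 | 011001111110010111 | 0 | 1
  64 | 110011111100101111 | 1 | 0
  65 | 100111111001011110 | 1 | 0
  66 | 001111110010111100 | 0 | 1
  67 | 011111100101111001 | 0 | 0
  68 | 111111001011110010 | 1 | 1
  69 | 111110010111100101 | 1 | 0
  70 | 111100101111001010 | 1 | 1
  71 | 111001011110010101 | 1 | 0
  72 | 110010111100101010 | 1 | 0
  73 | 100101111001010100 | 1 | 0
  74 | 001011110010101000 | 0 | 1
  75 | 010111100101010001 | 0 | 0
  76 | 101111001010100010 | 1 | 1
  77 | 011110010101000101 | 0 | 1
  78 | 111100101010001011 | 1 | 1
  79 | 111001010100010111 | 1 | 0
  80 | 110010101000101110 | 1 | 1
  81 | 100101010001011101 | 1 | 0
  82 | 001010100010111010 | 0 | 0
  83 | 010101000101110100 | 0 | 0
  84 | 101010001011101000 | 1 | 1
  85 | 010100010111010001 | 0 | 1
  86 | 101000101110100011 | 1 | 1
  87 | 010001011101000111 | 0 | 1
  88 | 100010111010001111 | 1 | 0
  89 | 000101110100011110 | 0 | 1
  90 | 001011101000111101 | 0 | 0
  91 | 010111010001111010 | 0 | 1
  92 | 101110100011110101 | 1 | 1
  93 | 011101000111101011 | 0 | 0
  94 | 111010001111010110 | 1 | 1
  95 | 110100011110101101 | 1 | 0
  96 | 101000111101011010 | 1 | 0
  97 | 010001111010110100 | 0 | 1
  98 | 100011110101101001 | 1 | 0
  99 | 000111101011010010 | 0 | 0
 100 | 001111010110100100 | 0 | 1
 101 | 011110101101001001 | 0 | 0
 102 | 111101011010010010 | 1 | 0
 103 | 111010110100100100 | 1 | 0
 104 | 110101101001001000 | 1 | 1
 105 | 101011010010010001 | 1 | 0
 106 | 010110100100100010 | 0 | 0
 107 | 101101001001000100 | 1 | 1
 108 | 011010010010001001 | 0 | 1
 109 | 110100100100010011 | 1 | 1
 110 | 101001001000100111 | 1 | 1
 111 | 010010010001001111 | 0 | 1
 112 | 100100100010011111 | 1 | 1
 113 | 001001000100111111 | 0 | 0
 114 | 010010001001111110 | 0 | 0
 115 | 100100010011111100 | 1 | 0
 116 | 001000100111111000 | 0 | 0
 117 | 010001001111110000 | 0 | 0
 118 | 100010011111100000 | 1 | 0
 119 | 000100111111000000 | 0 | 1
 120 | 001001111110000001 | 0 | 1
 121 | 010011111100000011 | 0 | 1
 122 | 100111111000000111 | 1 | 0
 123 | 001111110000001110 | 0 | 1
 124 | 011111100000011101 | 0 | 0
 125 | 111111000000111010 | 1 | 1
 126 | 111110000001110101 | 1 | 1
 127 | 111100000011101011 | 1 | 1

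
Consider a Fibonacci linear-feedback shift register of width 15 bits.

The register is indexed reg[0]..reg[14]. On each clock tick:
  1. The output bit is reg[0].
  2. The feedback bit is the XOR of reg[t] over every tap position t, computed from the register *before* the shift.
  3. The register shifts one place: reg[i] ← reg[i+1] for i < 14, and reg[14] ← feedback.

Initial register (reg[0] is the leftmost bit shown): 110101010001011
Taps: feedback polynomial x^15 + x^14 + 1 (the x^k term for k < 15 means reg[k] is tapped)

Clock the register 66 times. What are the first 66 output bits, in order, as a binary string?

step | reg (before) | out | fb
   0 | 110101010001011 | 1 | 0
   1 | 101010100010110 | 1 | 1
   2 | 010101000101101 | 0 | 1
   3 | 101010001011011 | 1 | 0
   4 | 010100010110110 | 0 | 0
   5 | 101000101101100 | 1 | 1
   6 | 010001011011001 | 0 | 1
   7 | 100010110110011 | 1 | 0
   8 | 000101101100110 | 0 | 0
   9 | 001011011001100 | 0 | 0
  10 | 010110110011000 | 0 | 0
  11 | 101101100110000 | 1 | 1
  12 | 011011001100001 | 0 | 1
  13 | 110110011000011 | 1 | 0
  14 | 101100110000110 | 1 | 1
  15 | 011001100001101 | 0 | 1
  16 | 110011000011011 | 1 | 0
  17 | 100110000110110 | 1 | 1
  18 | 001100001101101 | 0 | 1
  19 | 011000011011011 | 0 | 1
  20 | 110000110110111 | 1 | 0
  21 | 100001101101110 | 1 | 1
  22 | 000011011011101 | 0 | 1
  23 | 000110110111011 | 0 | 1
  24 | 001101101110111 | 0 | 1
  25 | 011011011101111 | 0 | 1
  26 | 110110111011111 | 1 | 0
  27 | 101101110111110 | 1 | 1
  28 | 011011101111101 | 0 | 1
  29 | 110111011111011 | 1 | 0
  30 | 101110111110110 | 1 | 1
  31 | 011101111101101 | 0 | 1
  32 | 111011111011011 | 1 | 0
  33 | 110111110110110 | 1 | 1
  34 | 101111101101101 | 1 | 0
  35 | 011111011011010 | 0 | 0
  36 | 111110110110100 | 1 | 1
  37 | 111101101101001 | 1 | 0
  38 | 111011011010010 | 1 | 1
  39 | 110110110100101 | 1 | 0
  40 | 101101101001010 | 1 | 1
  41 | 011011010010101 | 0 | 1
  42 | 110110100101011 | 1 | 0
  43 | 101101001010110 | 1 | 1
  44 | 011010010101101 | 0 | 1
  45 | 110100101011011 | 1 | 0
  46 | 101001010110110 | 1 | 1
  47 | 010010101101101 | 0 | 1
  48 | 100101011011011 | 1 | 0
  49 | 001010110110110 | 0 | 0
  50 | 010101101101100 | 0 | 0
  51 | 101011011011000 | 1 | 1
  52 | 010110110110001 | 0 | 1
  53 | 101101101100011 | 1 | 0
  54 | 011011011000110 | 0 | 0
  55 | 110110110001100 | 1 | 1
  56 | 101101100011001 | 1 | 0
  57 | 011011000110010 | 0 | 0
  58 | 110110001100100 | 1 | 1
  59 | 101100011001001 | 1 | 0
  60 | 011000110010010 | 0 | 0
  61 | 110001100100100 | 1 | 1
  62 | 100011001001001 | 1 | 0
  63 | 000110010010010 | 0 | 0
  64 | 001100100100100 | 0 | 0
  65 | 011001001001000 | 0 | 0

110101010001011011001100001101101110111110110110100101011011011000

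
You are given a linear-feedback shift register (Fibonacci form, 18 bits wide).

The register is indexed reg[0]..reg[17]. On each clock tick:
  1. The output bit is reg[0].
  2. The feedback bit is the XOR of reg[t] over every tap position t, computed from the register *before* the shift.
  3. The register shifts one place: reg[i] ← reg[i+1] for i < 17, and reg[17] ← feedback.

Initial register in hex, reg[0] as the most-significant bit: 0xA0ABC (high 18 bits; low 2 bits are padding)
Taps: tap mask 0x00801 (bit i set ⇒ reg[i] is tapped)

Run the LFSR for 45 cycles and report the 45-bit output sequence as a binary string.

step | reg (before) | out | fb
   0 | 101000001010101111 | 1 | 1
   1 | 010000010101011111 | 0 | 1
   2 | 100000101010111111 | 1 | 1
   3 | 000001010101111111 | 0 | 1
   4 | 000010101011111111 | 0 | 1
   5 | 000101010111111111 | 0 | 1
   6 | 001010101111111111 | 0 | 1
   7 | 010101011111111111 | 0 | 1
   8 | 101010111111111111 | 1 | 0
   9 | 010101111111111110 | 0 | 1
  10 | 101011111111111101 | 1 | 0
  11 | 010111111111111010 | 0 | 1
  12 | 101111111111110101 | 1 | 0
  13 | 011111111111101010 | 0 | 1
  14 | 111111111111010101 | 1 | 0
  15 | 111111111110101010 | 1 | 1
  16 | 111111111101010101 | 1 | 0
  17 | 111111111010101010 | 1 | 1
  18 | 111111110101010101 | 1 | 0
  19 | 111111101010101010 | 1 | 1
  20 | 111111010101010101 | 1 | 0
  21 | 111110101010101010 | 1 | 1
  22 | 111101010101010101 | 1 | 0
  23 | 111010101010101010 | 1 | 1
  24 | 110101010101010101 | 1 | 0
  25 | 101010101010101010 | 1 | 1
  26 | 010101010101010101 | 0 | 1
  27 | 101010101010101011 | 1 | 1
  28 | 010101010101010111 | 0 | 1
  29 | 101010101010101111 | 1 | 1
  30 | 010101010101011111 | 0 | 1
  31 | 101010101010111111 | 1 | 1
  32 | 010101010101111111 | 0 | 1
  33 | 101010101011111111 | 1 | 0
  34 | 010101010111111110 | 0 | 1
  35 | 101010101111111101 | 1 | 0
  36 | 010101011111111010 | 0 | 1
  37 | 101010111111110101 | 1 | 0
  38 | 010101111111101010 | 0 | 1
  39 | 101011111111010101 | 1 | 0
  40 | 010111111110101010 | 0 | 0
  41 | 101111111101010100 | 1 | 0
  42 | 011111111010101000 | 0 | 0
  43 | 111111110101010000 | 1 | 0
  44 | 111111101010100000 | 1 | 1

101000001010101111111111110101010101010101011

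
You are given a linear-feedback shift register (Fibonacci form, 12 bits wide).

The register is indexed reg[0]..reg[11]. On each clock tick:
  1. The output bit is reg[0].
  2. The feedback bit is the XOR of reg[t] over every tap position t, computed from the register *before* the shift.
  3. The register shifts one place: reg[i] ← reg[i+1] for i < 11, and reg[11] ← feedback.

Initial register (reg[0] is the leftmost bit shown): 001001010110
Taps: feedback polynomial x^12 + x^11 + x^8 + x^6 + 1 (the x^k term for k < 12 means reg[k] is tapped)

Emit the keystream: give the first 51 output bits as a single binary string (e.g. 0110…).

001001010110000101111000010111011100101110001100011

tick  register→output (feedback)
  0  001001010110→0 (0)
  1  010010101100→0 (0)
  2  100101011000→1 (0)
  3  001010110000→0 (1)
  4  010101100001→0 (0)
  5  101011000010→1 (1)
  6  010110000101→0 (1)
  7  101100001011→1 (1)
  8  011000010111→0 (1)
  9  110000101111→1 (0)
 10  100001011110→1 (0)
 11  000010111100→0 (0)
 12  000101111000→0 (0)
 13  001011110000→0 (1)
 14  010111100001→0 (0)
 15  101111000010→1 (1)
 16  011110000101→0 (1)
 17  111100001011→1 (1)
 18  111000010111→1 (0)
 19  110000101110→1 (1)
 20  100001011101→1 (1)
 21  000010111011→0 (1)
 22  000101110111→0 (0)
 23  001011101110→0 (0)
 24  010111011100→0 (1)
 25  101110111001→1 (0)
 26  011101110010→0 (1)
 27  111011100101→1 (1)
 28  110111001011→1 (1)
 29  101110010111→1 (0)
 30  011100101110→0 (0)
 31  111001011100→1 (0)
 32  110010111000→1 (1)
 33  100101110001→1 (1)
 34  001011100011→0 (0)
 35  010111000110→0 (0)
 36  101110001100→1 (0)
 37  011100011000→0 (1)
 38  111000110001→1 (1)
 39  110001100011→1 (1)
 40  100011000111→1 (0)
 41  000110001110→0 (1)
 42  001100011101→0 (0)
 43  011000111010→0 (0)
 44  110001110100→1 (0)
 45  100011101000→1 (1)
 46  000111010001→0 (1)
 47  001110100011→0 (0)
 48  011101000110→0 (0)
 49  111010001100→1 (0)
 50  110100011000→1 (0)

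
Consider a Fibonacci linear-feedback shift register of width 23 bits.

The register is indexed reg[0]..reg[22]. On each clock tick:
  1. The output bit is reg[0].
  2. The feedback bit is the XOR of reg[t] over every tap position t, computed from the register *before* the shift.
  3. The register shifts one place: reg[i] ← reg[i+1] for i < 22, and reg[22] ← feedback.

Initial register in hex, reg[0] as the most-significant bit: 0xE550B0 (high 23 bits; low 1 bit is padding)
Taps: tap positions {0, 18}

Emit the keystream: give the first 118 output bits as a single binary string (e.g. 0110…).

1110010101010000101100000100100011100110010100100000000111000010101100011000111111111010101101101010101010100000011011

k : reg_k → out_k, fb_k
0: 11100101010100001011000 → 1, fb=0
1: 11001010101000010110000 → 1, fb=0
2: 10010101010000101100000 → 1, fb=1
3: 00101010100001011000001 → 0, fb=0
4: 01010101000010110000010 → 0, fb=0
5: 10101010000101100000100 → 1, fb=1
6: 01010100001011000001001 → 0, fb=0
7: 10101000010110000010010 → 1, fb=0
8: 01010000101100000100100 → 0, fb=0
9: 10100001011000001001000 → 1, fb=1
10: 01000010110000010010001 → 0, fb=1
11: 10000101100000100100011 → 1, fb=1
12: 00001011000001001000111 → 0, fb=0
13: 00010110000010010001110 → 0, fb=0
14: 00101100000100100011100 → 0, fb=1
15: 01011000001001000111001 → 0, fb=1
16: 10110000010010001110011 → 1, fb=0
17: 01100000100100011100110 → 0, fb=0
18: 11000001001000111001100 → 1, fb=1
19: 10000010010001110011001 → 1, fb=0
20: 00000100100011100110010 → 0, fb=1
21: 00001001000111001100101 → 0, fb=0
22: 00010010001110011001010 → 0, fb=0
23: 00100100011100110010100 → 0, fb=1
24: 01001000111001100101001 → 0, fb=0
25: 10010001110011001010010 → 1, fb=0
26: 00100011100110010100100 → 0, fb=0
27: 01000111001100101001000 → 0, fb=0
28: 10001110011001010010000 → 1, fb=0
29: 00011100110010100100000 → 0, fb=0
30: 00111001100101001000000 → 0, fb=0
31: 01110011001010010000000 → 0, fb=0
32: 11100110010100100000000 → 1, fb=1
33: 11001100101001000000001 → 1, fb=1
34: 10011001010010000000011 → 1, fb=1
35: 00110010100100000000111 → 0, fb=0
36: 01100101001000000001110 → 0, fb=0
37: 11001010010000000011100 → 1, fb=0
38: 10010100100000000111000 → 1, fb=0
39: 00101001000000001110000 → 0, fb=1
40: 01010010000000011100001 → 0, fb=0
41: 10100100000000111000010 → 1, fb=1
42: 01001000000001110000101 → 0, fb=0
43: 10010000000011100001010 → 1, fb=1
44: 00100000000111000010101 → 0, fb=1
45: 01000000001110000101011 → 0, fb=0
46: 10000000011100001010110 → 1, fb=0
47: 00000000111000010101100 → 0, fb=0
48: 00000001110000101011000 → 0, fb=1
49: 00000011100001010110001 → 0, fb=1
50: 00000111000010101100011 → 0, fb=0
51: 00001110000101011000110 → 0, fb=0
52: 00011100001010110001100 → 0, fb=0
53: 00111000010101100011000 → 0, fb=1
54: 01110000101011000110001 → 0, fb=1
55: 11100001010110001100011 → 1, fb=1
56: 11000010101100011000111 → 1, fb=1
57: 10000101011000110001111 → 1, fb=1
58: 00001010110001100011111 → 0, fb=1
59: 00010101100011000111111 → 0, fb=1
60: 00101011000110001111111 → 0, fb=1
61: 01010110001100011111111 → 0, fb=1
62: 10101100011000111111111 → 1, fb=0
63: 01011000110001111111110 → 0, fb=1
64: 10110001100011111111101 → 1, fb=0
65: 01100011000111111111010 → 0, fb=1
66: 11000110001111111110101 → 1, fb=0
67: 10001100011111111101010 → 1, fb=1
68: 00011000111111111010101 → 0, fb=1
69: 00110001111111110101011 → 0, fb=0
70: 01100011111111101010110 → 0, fb=1
71: 11000111111111010101101 → 1, fb=1
72: 10001111111110101011011 → 1, fb=0
73: 00011111111101010110110 → 0, fb=1
74: 00111111111010101101101 → 0, fb=0
75: 01111111110101011011010 → 0, fb=1
76: 11111111101010110110101 → 1, fb=0
77: 11111111010101101101010 → 1, fb=1
78: 11111110101011011010101 → 1, fb=0
79: 11111101010110110101010 → 1, fb=1
80: 11111010101101101010101 → 1, fb=0
81: 11110101011011010101010 → 1, fb=1
82: 11101010110110101010101 → 1, fb=0
83: 11010101101101010101010 → 1, fb=1
84: 10101011011010101010101 → 1, fb=0
85: 01010110110101010101010 → 0, fb=0
86: 10101101101010101010100 → 1, fb=0
87: 01011011010101010101000 → 0, fb=0
88: 10110110101010101010000 → 1, fb=0
89: 01101101010101010100000 → 0, fb=0
90: 11011010101010101000000 → 1, fb=1
91: 10110101010101010000001 → 1, fb=1
92: 01101010101010100000011 → 0, fb=0
93: 11010101010101000000110 → 1, fb=1
94: 10101010101010000001101 → 1, fb=1
95: 01010101010100000011011 → 0, fb=1
96: 10101010101000000110111 → 1, fb=0
97: 01010101010000001101110 → 0, fb=0
98: 10101010100000011011100 → 1, fb=0
99: 01010101000000110111000 → 0, fb=1
100: 10101010000001101110001 → 1, fb=0
101: 01010100000011011100010 → 0, fb=0
102: 10101000000110111000100 → 1, fb=1
103: 01010000001101110001001 → 0, fb=0
104: 10100000011011100010010 → 1, fb=0
105: 01000000110111000100100 → 0, fb=0
106: 10000001101110001001000 → 1, fb=1
107: 00000011011100010010001 → 0, fb=1
108: 00000110111000100100011 → 0, fb=0
109: 00001101110001001000110 → 0, fb=0
110: 00011011100010010001100 → 0, fb=0
111: 00110111000100100011000 → 0, fb=1
112: 01101110001001000110001 → 0, fb=1
113: 11011100010010001100011 → 1, fb=1
114: 10111000100100011000111 → 1, fb=1
115: 01110001001000110001111 → 0, fb=0
116: 11100010010001100011110 → 1, fb=0
117: 11000100100011000111100 → 1, fb=0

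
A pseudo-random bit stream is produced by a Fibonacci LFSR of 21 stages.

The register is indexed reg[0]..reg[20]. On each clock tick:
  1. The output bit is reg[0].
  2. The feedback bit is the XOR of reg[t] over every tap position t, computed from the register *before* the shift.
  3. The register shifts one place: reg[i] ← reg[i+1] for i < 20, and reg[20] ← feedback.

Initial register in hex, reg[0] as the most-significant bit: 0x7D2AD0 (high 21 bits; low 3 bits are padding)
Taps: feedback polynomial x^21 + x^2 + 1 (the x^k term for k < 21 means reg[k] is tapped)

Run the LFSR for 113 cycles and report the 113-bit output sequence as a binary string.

k : reg_k → out_k, fb_k
0: 011111010010101011010 → 0, fb=1
1: 111110100101010110101 → 1, fb=0
2: 111101001010101101010 → 1, fb=0
3: 111010010101011010100 → 1, fb=0
4: 110100101010110101000 → 1, fb=1
5: 101001010101101010001 → 1, fb=0
6: 010010101011010100010 → 0, fb=0
7: 100101010110101000100 → 1, fb=1
8: 001010101101010001001 → 0, fb=1
9: 010101011010100010011 → 0, fb=0
10: 101010110101000100110 → 1, fb=0
11: 010101101010001001100 → 0, fb=0
12: 101011010100010011000 → 1, fb=0
13: 010110101000100110000 → 0, fb=0
14: 101101010001001100000 → 1, fb=0
15: 011010100010011000000 → 0, fb=1
16: 110101000100110000001 → 1, fb=1
17: 101010001001100000011 → 1, fb=0
18: 010100010011000000110 → 0, fb=0
19: 101000100110000001100 → 1, fb=0
20: 010001001100000011000 → 0, fb=0
21: 100010011000000110000 → 1, fb=1
22: 000100110000001100001 → 0, fb=0
23: 001001100000011000010 → 0, fb=1
24: 010011000000110000101 → 0, fb=0
25: 100110000001100001010 → 1, fb=1
26: 001100000011000010101 → 0, fb=1
27: 011000000110000101011 → 0, fb=1
28: 110000001100001010111 → 1, fb=1
29: 100000011000010101111 → 1, fb=1
30: 000000110000101011111 → 0, fb=0
31: 000001100001010111110 → 0, fb=0
32: 000011000010101111100 → 0, fb=0
33: 000110000101011111000 → 0, fb=0
34: 001100001010111110000 → 0, fb=1
35: 011000010101111100001 → 0, fb=1
36: 110000101011111000011 → 1, fb=1
37: 100001010111110000111 → 1, fb=1
38: 000010101111100001111 → 0, fb=0
39: 000101011111000011110 → 0, fb=0
40: 001010111110000111100 → 0, fb=1
41: 010101111100001111001 → 0, fb=0
42: 101011111000011110010 → 1, fb=0
43: 010111110000111100100 → 0, fb=0
44: 101111100001111001000 → 1, fb=0
45: 011111000011110010000 → 0, fb=1
46: 111110000111100100001 → 1, fb=0
47: 111100001111001000010 → 1, fb=0
48: 111000011110010000100 → 1, fb=0
49: 110000111100100001000 → 1, fb=1
50: 100001111001000010001 → 1, fb=1
51: 000011110010000100011 → 0, fb=0
52: 000111100100001000110 → 0, fb=0
53: 001111001000010001100 → 0, fb=1
54: 011110010000100011001 → 0, fb=1
55: 111100100001000110011 → 1, fb=0
56: 111001000010001100110 → 1, fb=0
57: 110010000100011001100 → 1, fb=1
58: 100100001000110011001 → 1, fb=1
59: 001000010001100110011 → 0, fb=1
60: 010000100011001100111 → 0, fb=0
61: 100001000110011001110 → 1, fb=1
62: 000010001100110011101 → 0, fb=0
63: 000100011001100111010 → 0, fb=0
64: 001000110011001110100 → 0, fb=1
65: 010001100110011101001 → 0, fb=0
66: 100011001100111010010 → 1, fb=1
67: 000110011001110100101 → 0, fb=0
68: 001100110011101001010 → 0, fb=1
69: 011001100111010010101 → 0, fb=1
70: 110011001110100101011 → 1, fb=1
71: 100110011101001010111 → 1, fb=1
72: 001100111010010101111 → 0, fb=1
73: 011001110100101011111 → 0, fb=1
74: 110011101001010111111 → 1, fb=1
75: 100111010010101111111 → 1, fb=1
76: 001110100101011111111 → 0, fb=1
77: 011101001010111111111 → 0, fb=1
78: 111010010101111111111 → 1, fb=0
79: 110100101011111111110 → 1, fb=1
80: 101001010111111111101 → 1, fb=0
81: 010010101111111111010 → 0, fb=0
82: 100101011111111110100 → 1, fb=1
83: 001010111111111101001 → 0, fb=1
84: 010101111111111010011 → 0, fb=0
85: 101011111111110100110 → 1, fb=0
86: 010111111111101001100 → 0, fb=0
87: 101111111111010011000 → 1, fb=0
88: 011111111110100110000 → 0, fb=1
89: 111111111101001100001 → 1, fb=0
90: 111111111010011000010 → 1, fb=0
91: 111111110100110000100 → 1, fb=0
92: 111111101001100001000 → 1, fb=0
93: 111111010011000010000 → 1, fb=0
94: 111110100110000100000 → 1, fb=0
95: 111101001100001000000 → 1, fb=0
96: 111010011000010000000 → 1, fb=0
97: 110100110000100000000 → 1, fb=1
98: 101001100001000000001 → 1, fb=0
99: 010011000010000000010 → 0, fb=0
100: 100110000100000000100 → 1, fb=1
101: 001100001000000001001 → 0, fb=1
102: 011000010000000010011 → 0, fb=1
103: 110000100000000100111 → 1, fb=1
104: 100001000000001001111 → 1, fb=1
105: 000010000000010011111 → 0, fb=0
106: 000100000000100111110 → 0, fb=0
107: 001000000001001111100 → 0, fb=1
108: 010000000010011111001 → 0, fb=0
109: 100000000100111110010 → 1, fb=1
110: 000000001001111100101 → 0, fb=0
111: 000000010011111001010 → 0, fb=0
112: 000000100111110010100 → 0, fb=0

01111101001010101101010001001100000011000010101111100001111001000010001100110011101001010111111111101001100001000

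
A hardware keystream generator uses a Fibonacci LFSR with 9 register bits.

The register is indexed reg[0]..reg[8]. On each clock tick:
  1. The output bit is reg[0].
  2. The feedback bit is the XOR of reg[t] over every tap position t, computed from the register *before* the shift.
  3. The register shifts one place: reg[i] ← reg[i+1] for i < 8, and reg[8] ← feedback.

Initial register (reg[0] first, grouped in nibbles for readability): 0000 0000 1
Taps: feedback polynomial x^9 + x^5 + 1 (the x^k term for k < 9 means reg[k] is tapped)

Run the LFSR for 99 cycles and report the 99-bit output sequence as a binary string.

step | reg (before) | out | fb
   0 | 000000001 | 0 | 0
   1 | 000000010 | 0 | 0
   2 | 000000100 | 0 | 0
   3 | 000001000 | 0 | 1
   4 | 000010001 | 0 | 0
   5 | 000100010 | 0 | 0
   6 | 001000100 | 0 | 0
   7 | 010001000 | 0 | 1
   8 | 100010001 | 1 | 1
   9 | 000100011 | 0 | 0
  10 | 001000110 | 0 | 0
  11 | 010001100 | 0 | 1
  12 | 100011001 | 1 | 0
  13 | 000110010 | 0 | 0
  14 | 001100100 | 0 | 0
  15 | 011001000 | 0 | 1
  16 | 110010001 | 1 | 1
  17 | 100100011 | 1 | 1
  18 | 001000111 | 0 | 0
  19 | 010001110 | 0 | 1
  20 | 100011101 | 1 | 0
  21 | 000111010 | 0 | 1
  22 | 001110101 | 0 | 0
  23 | 011101010 | 0 | 1
  24 | 111010101 | 1 | 1
  25 | 110101011 | 1 | 0
  26 | 101010110 | 1 | 1
  27 | 010101101 | 0 | 1
  28 | 101011011 | 1 | 0
  29 | 010110110 | 0 | 0
  30 | 101101100 | 1 | 0
  31 | 011011000 | 0 | 1
  32 | 110110001 | 1 | 1
  33 | 101100011 | 1 | 1
  34 | 011000111 | 0 | 0
  35 | 110001110 | 1 | 0
  36 | 100011100 | 1 | 0
  37 | 000111000 | 0 | 1
  38 | 001110001 | 0 | 0
  39 | 011100010 | 0 | 0
  40 | 111000100 | 1 | 1
  41 | 110001001 | 1 | 0
  42 | 100010010 | 1 | 1
  43 | 000100101 | 0 | 0
  44 | 001001010 | 0 | 1
  45 | 010010101 | 0 | 0
  46 | 100101010 | 1 | 0
  47 | 001010100 | 0 | 0
  48 | 010101000 | 0 | 1
  49 | 101010001 | 1 | 1
  50 | 010100011 | 0 | 0
  51 | 101000110 | 1 | 1
  52 | 010001101 | 0 | 1
  53 | 100011011 | 1 | 0
  54 | 000110110 | 0 | 0
  55 | 001101100 | 0 | 1
  56 | 011011001 | 0 | 1
  57 | 110110011 | 1 | 1
  58 | 101100111 | 1 | 1
  59 | 011001111 | 0 | 1
  60 | 110011111 | 1 | 0
  61 | 100111110 | 1 | 0
  62 | 001111100 | 0 | 1
  63 | 011111001 | 0 | 1
  64 | 111110011 | 1 | 1
  65 | 111100111 | 1 | 1
  66 | 111001111 | 1 | 0
  67 | 110011110 | 1 | 0
  68 | 100111100 | 1 | 0
  69 | 001111000 | 0 | 1
  70 | 011110001 | 0 | 0
  71 | 111100010 | 1 | 1
  72 | 111000101 | 1 | 1
  73 | 110001011 | 1 | 0
  74 | 100010110 | 1 | 1
  75 | 000101101 | 0 | 1
  76 | 001011011 | 0 | 1
  77 | 010110111 | 0 | 0
  78 | 101101110 | 1 | 0
  79 | 011011100 | 0 | 1
  80 | 110111001 | 1 | 0
  81 | 101110010 | 1 | 1
  82 | 011100101 | 0 | 0
  83 | 111001010 | 1 | 0
  84 | 110010100 | 1 | 1
  85 | 100101001 | 1 | 0
  86 | 001010010 | 0 | 0
  87 | 010100100 | 0 | 0
  88 | 101001000 | 1 | 0
  89 | 010010000 | 0 | 0
  90 | 100100000 | 1 | 1
  91 | 001000001 | 0 | 0
  92 | 010000010 | 0 | 0
  93 | 100000100 | 1 | 1
  94 | 000001001 | 0 | 1
  95 | 000010011 | 0 | 0
  96 | 000100110 | 0 | 0
  97 | 001001100 | 0 | 1
  98 | 010011001 | 0 | 1

000000001000100011001000111010101101100011100010010101000110110011111001111000101101110010100100000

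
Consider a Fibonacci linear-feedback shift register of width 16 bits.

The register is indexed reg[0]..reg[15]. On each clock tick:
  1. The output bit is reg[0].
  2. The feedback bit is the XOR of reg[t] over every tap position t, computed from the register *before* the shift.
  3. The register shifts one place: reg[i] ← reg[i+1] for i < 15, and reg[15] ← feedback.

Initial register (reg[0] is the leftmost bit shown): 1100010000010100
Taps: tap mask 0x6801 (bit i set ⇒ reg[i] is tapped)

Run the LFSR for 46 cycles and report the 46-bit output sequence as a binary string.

1100010000010100110010010011011000110010011101

tick  register→output (feedback)
  0  1100010000010100→1 (1)
  1  1000100000101001→1 (1)
  2  0001000001010011→0 (0)
  3  0010000010100110→0 (0)
  4  0100000101001100→0 (1)
  5  1000001010011001→1 (0)
  6  0000010100110010→0 (0)
  7  0000101001100100→0 (1)
  8  0001010011001001→0 (0)
  9  0010100110010010→0 (0)
 10  0101001100100100→0 (1)
 11  1010011001001001→1 (1)
 12  0100110010010011→0 (0)
 13  1001100100100110→1 (1)
 14  0011001001001101→0 (1)
 15  0110010010011011→0 (0)
 16  1100100100110110→1 (0)
 17  1001001001101100→1 (0)
 18  0010010011011000→0 (1)
 19  0100100110110001→0 (1)
 20  1001001101100011→1 (0)
 21  0010011011000110→0 (0)
 22  0100110110001100→0 (1)
 23  1001101100011001→1 (0)
 24  0011011000110010→0 (0)
 25  0110110001100100→0 (1)
 26  1101100011001001→1 (1)
 27  1011000110010011→1 (1)
 28  0110001100100111→0 (0)
 29  1100011001001110→1 (1)
 30  1000110010011101→1 (1)
 31  0001100100111011→0 (0)
 32  0011001001110110→0 (1)
 33  0110010011101101→0 (1)
 34  1100100111011011→1 (1)
 35  1001001110110111→1 (0)
 36  0010011101101110→0 (0)
 37  0100111011011100→0 (0)
 38  1001110110111000→1 (0)
 39  0011101101110000→0 (1)
 40  0111011011100001→0 (0)
 41  1110110111000010→1 (0)
 42  1101101110000100→1 (0)
 43  1011011100001000→1 (1)
 44  0110111000010001→0 (1)
 45  1101110000100011→1 (0)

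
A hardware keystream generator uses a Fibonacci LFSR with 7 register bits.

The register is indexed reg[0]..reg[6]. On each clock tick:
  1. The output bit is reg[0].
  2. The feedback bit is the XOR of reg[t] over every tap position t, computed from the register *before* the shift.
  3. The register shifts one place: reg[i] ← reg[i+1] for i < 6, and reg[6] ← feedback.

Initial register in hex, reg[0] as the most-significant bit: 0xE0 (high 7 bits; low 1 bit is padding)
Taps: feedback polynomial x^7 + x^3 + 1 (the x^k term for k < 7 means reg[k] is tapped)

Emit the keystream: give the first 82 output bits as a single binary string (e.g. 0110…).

1110000111011110010110010010000001000100110001011101011011000001100110101001110011

k : reg_k → out_k, fb_k
0: 1110000 → 1, fb=1
1: 1100001 → 1, fb=1
2: 1000011 → 1, fb=1
3: 0000111 → 0, fb=0
4: 0001110 → 0, fb=1
5: 0011101 → 0, fb=1
6: 0111011 → 0, fb=1
7: 1110111 → 1, fb=1
8: 1101111 → 1, fb=0
9: 1011110 → 1, fb=0
10: 0111100 → 0, fb=1
11: 1111001 → 1, fb=0
12: 1110010 → 1, fb=1
13: 1100101 → 1, fb=1
14: 1001011 → 1, fb=0
15: 0010110 → 0, fb=0
16: 0101100 → 0, fb=1
17: 1011001 → 1, fb=0
18: 0110010 → 0, fb=0
19: 1100100 → 1, fb=1
20: 1001001 → 1, fb=0
21: 0010010 → 0, fb=0
22: 0100100 → 0, fb=0
23: 1001000 → 1, fb=0
24: 0010000 → 0, fb=0
25: 0100000 → 0, fb=0
26: 1000000 → 1, fb=1
27: 0000001 → 0, fb=0
28: 0000010 → 0, fb=0
29: 0000100 → 0, fb=0
30: 0001000 → 0, fb=1
31: 0010001 → 0, fb=0
32: 0100010 → 0, fb=0
33: 1000100 → 1, fb=1
34: 0001001 → 0, fb=1
35: 0010011 → 0, fb=0
36: 0100110 → 0, fb=0
37: 1001100 → 1, fb=0
38: 0011000 → 0, fb=1
39: 0110001 → 0, fb=0
40: 1100010 → 1, fb=1
41: 1000101 → 1, fb=1
42: 0001011 → 0, fb=1
43: 0010111 → 0, fb=0
44: 0101110 → 0, fb=1
45: 1011101 → 1, fb=0
46: 0111010 → 0, fb=1
47: 1110101 → 1, fb=1
48: 1101011 → 1, fb=0
49: 1010110 → 1, fb=1
50: 0101101 → 0, fb=1
51: 1011011 → 1, fb=0
52: 0110110 → 0, fb=0
53: 1101100 → 1, fb=0
54: 1011000 → 1, fb=0
55: 0110000 → 0, fb=0
56: 1100000 → 1, fb=1
57: 1000001 → 1, fb=1
58: 0000011 → 0, fb=0
59: 0000110 → 0, fb=0
60: 0001100 → 0, fb=1
61: 0011001 → 0, fb=1
62: 0110011 → 0, fb=0
63: 1100110 → 1, fb=1
64: 1001101 → 1, fb=0
65: 0011010 → 0, fb=1
66: 0110101 → 0, fb=0
67: 1101010 → 1, fb=0
68: 1010100 → 1, fb=1
69: 0101001 → 0, fb=1
70: 1010011 → 1, fb=1
71: 0100111 → 0, fb=0
72: 1001110 → 1, fb=0
73: 0011100 → 0, fb=1
74: 0111001 → 0, fb=1
75: 1110011 → 1, fb=1
76: 1100111 → 1, fb=1
77: 1001111 → 1, fb=0
78: 0011110 → 0, fb=1
79: 0111101 → 0, fb=1
80: 1111011 → 1, fb=0
81: 1110110 → 1, fb=1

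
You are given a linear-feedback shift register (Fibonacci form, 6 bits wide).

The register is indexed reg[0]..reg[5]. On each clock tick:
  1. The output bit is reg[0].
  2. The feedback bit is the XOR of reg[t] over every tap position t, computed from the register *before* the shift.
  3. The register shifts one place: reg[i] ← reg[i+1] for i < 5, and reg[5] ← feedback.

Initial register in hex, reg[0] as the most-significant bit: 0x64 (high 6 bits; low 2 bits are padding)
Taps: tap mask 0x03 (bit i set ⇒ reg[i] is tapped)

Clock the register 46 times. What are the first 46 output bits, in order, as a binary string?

0110011010101111110000010000110001010011110100

tick  register→output (feedback)
  0  011001→0 (1)
  1  110011→1 (0)
  2  100110→1 (1)
  3  001101→0 (0)
  4  011010→0 (1)
  5  110101→1 (0)
  6  101010→1 (1)
  7  010101→0 (1)
  8  101011→1 (1)
  9  010111→0 (1)
 10  101111→1 (1)
 11  011111→0 (1)
 12  111111→1 (0)
 13  111110→1 (0)
 14  111100→1 (0)
 15  111000→1 (0)
 16  110000→1 (0)
 17  100000→1 (1)
 18  000001→0 (0)
 19  000010→0 (0)
 20  000100→0 (0)
 21  001000→0 (0)
 22  010000→0 (1)
 23  100001→1 (1)
 24  000011→0 (0)
 25  000110→0 (0)
 26  001100→0 (0)
 27  011000→0 (1)
 28  110001→1 (0)
 29  100010→1 (1)
 30  000101→0 (0)
 31  001010→0 (0)
 32  010100→0 (1)
 33  101001→1 (1)
 34  010011→0 (1)
 35  100111→1 (1)
 36  001111→0 (0)
 37  011110→0 (1)
 38  111101→1 (0)
 39  111010→1 (0)
 40  110100→1 (0)
 41  101000→1 (1)
 42  010001→0 (1)
 43  100011→1 (1)
 44  000111→0 (0)
 45  001110→0 (0)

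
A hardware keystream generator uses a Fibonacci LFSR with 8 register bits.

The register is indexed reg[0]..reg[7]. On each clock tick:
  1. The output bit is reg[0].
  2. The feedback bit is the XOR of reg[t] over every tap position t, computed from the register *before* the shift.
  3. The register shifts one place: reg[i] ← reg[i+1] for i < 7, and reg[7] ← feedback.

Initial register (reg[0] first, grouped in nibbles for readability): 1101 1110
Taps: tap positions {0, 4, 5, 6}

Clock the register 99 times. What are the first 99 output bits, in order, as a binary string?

110111100110111011100101010010100010010110100011001110011110001101100001000101110101111011011111000

tick  register→output (feedback)
  0  11011110→1 (0)
  1  10111100→1 (1)
  2  01111001→0 (1)
  3  11110011→1 (0)
  4  11100110→1 (1)
  5  11001101→1 (1)
  6  10011011→1 (1)
  7  00110111→0 (0)
  8  01101110→0 (1)
  9  11011101→1 (1)
 10  10111011→1 (1)
 11  01110111→0 (0)
 12  11101110→1 (0)
 13  11011100→1 (1)
 14  10111001→1 (0)
 15  01110010→0 (1)
 16  11100101→1 (0)
 17  11001010→1 (1)
 18  10010101→1 (0)
 19  00101010→0 (0)
 20  01010100→0 (1)
 21  10101001→1 (0)
 22  01010010→0 (1)
 23  10100101→1 (0)
 24  01001010→0 (0)
 25  10010100→1 (0)
 26  00101000→0 (1)
 27  01010001→0 (0)
 28  10100010→1 (0)
 29  01000100→0 (1)
 30  10001001→1 (0)
 31  00010010→0 (1)
 32  00100101→0 (1)
 33  01001011→0 (0)
 34  10010110→1 (1)
 35  00101101→0 (0)
 36  01011010→0 (0)
 37  10110100→1 (0)
 38  01101000→0 (1)
 39  11010001→1 (1)
 40  10100011→1 (0)
 41  01000110→0 (0)
 42  10001100→1 (1)
 43  00011001→0 (1)
 44  00110011→0 (1)
 45  01100111→0 (0)
 46  11001110→1 (0)
 47  10011100→1 (1)
 48  00111001→0 (1)
 49  01110011→0 (1)
 50  11100111→1 (1)
 51  11001111→1 (0)
 52  10011110→1 (0)
 53  00111100→0 (0)
 54  01111000→0 (1)
 55  11110001→1 (1)
 56  11100011→1 (0)
 57  11000110→1 (1)
 58  10001101→1 (1)
 59  00011011→0 (0)
 60  00110110→0 (0)
 61  01101100→0 (0)
 62  11011000→1 (0)
 63  10110000→1 (1)
 64  01100001→0 (0)
 65  11000010→1 (0)
 66  10000100→1 (0)
 67  00001000→0 (1)
 68  00010001→0 (0)
 69  00100010→0 (1)
 70  01000101→0 (1)
 71  10001011→1 (1)
 72  00010111→0 (0)
 73  00101110→0 (1)
 74  01011101→0 (0)
 75  10111010→1 (1)
 76  01110101→0 (1)
 77  11101011→1 (1)
 78  11010111→1 (1)
 79  10101111→1 (0)
 80  01011110→0 (1)
 81  10111101→1 (1)
 82  01111011→0 (0)
 83  11110110→1 (1)
 84  11101101→1 (1)
 85  11011011→1 (1)
 86  10110111→1 (1)
 87  01101111→0 (1)
 88  11011111→1 (0)
 89  10111110→1 (0)
 90  01111100→0 (0)
 91  11111000→1 (0)
 92  11110000→1 (1)
 93  11100001→1 (1)
 94  11000011→1 (0)
 95  10000110→1 (1)
 96  00001101→0 (0)
 97  00011010→0 (0)
 98  00110100→0 (1)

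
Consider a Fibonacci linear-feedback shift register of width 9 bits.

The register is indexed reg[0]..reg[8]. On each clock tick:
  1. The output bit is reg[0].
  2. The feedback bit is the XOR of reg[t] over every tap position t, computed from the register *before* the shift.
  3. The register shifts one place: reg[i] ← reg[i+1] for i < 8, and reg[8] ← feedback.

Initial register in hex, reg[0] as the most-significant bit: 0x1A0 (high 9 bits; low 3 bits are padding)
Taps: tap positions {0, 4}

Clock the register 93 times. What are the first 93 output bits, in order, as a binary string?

k : reg_k → out_k, fb_k
0: 000110100 → 0, fb=1
1: 001101001 → 0, fb=0
2: 011010010 → 0, fb=1
3: 110100101 → 1, fb=1
4: 101001011 → 1, fb=1
5: 010010111 → 0, fb=1
6: 100101111 → 1, fb=1
7: 001011111 → 0, fb=1
8: 010111111 → 0, fb=1
9: 101111111 → 1, fb=0
10: 011111110 → 0, fb=1
11: 111111101 → 1, fb=0
12: 111111010 → 1, fb=0
13: 111110100 → 1, fb=0
14: 111101000 → 1, fb=1
15: 111010001 → 1, fb=0
16: 110100010 → 1, fb=1
17: 101000101 → 1, fb=1
18: 010001011 → 0, fb=0
19: 100010110 → 1, fb=0
20: 000101100 → 0, fb=0
21: 001011000 → 0, fb=1
22: 010110001 → 0, fb=1
23: 101100011 → 1, fb=1
24: 011000111 → 0, fb=0
25: 110001110 → 1, fb=1
26: 100011101 → 1, fb=0
27: 000111010 → 0, fb=1
28: 001110101 → 0, fb=1
29: 011101011 → 0, fb=0
30: 111010110 → 1, fb=0
31: 110101100 → 1, fb=1
32: 101011001 → 1, fb=0
33: 010110010 → 0, fb=1
34: 101100101 → 1, fb=1
35: 011001011 → 0, fb=0
36: 110010110 → 1, fb=0
37: 100101100 → 1, fb=1
38: 001011001 → 0, fb=1
39: 010110011 → 0, fb=1
40: 101100111 → 1, fb=1
41: 011001111 → 0, fb=0
42: 110011110 → 1, fb=0
43: 100111100 → 1, fb=0
44: 001111000 → 0, fb=1
45: 011110001 → 0, fb=1
46: 111100011 → 1, fb=1
47: 111000111 → 1, fb=1
48: 110001111 → 1, fb=1
49: 100011111 → 1, fb=0
50: 000111110 → 0, fb=1
51: 001111101 → 0, fb=1
52: 011111011 → 0, fb=1
53: 111110111 → 1, fb=0
54: 111101110 → 1, fb=1
55: 111011101 → 1, fb=0
56: 110111010 → 1, fb=0
57: 101110100 → 1, fb=0
58: 011101000 → 0, fb=0
59: 111010000 → 1, fb=0
60: 110100000 → 1, fb=1
61: 101000001 → 1, fb=1
62: 010000011 → 0, fb=0
63: 100000110 → 1, fb=1
64: 000001101 → 0, fb=0
65: 000011010 → 0, fb=1
66: 000110101 → 0, fb=1
67: 001101011 → 0, fb=0
68: 011010110 → 0, fb=1
69: 110101101 → 1, fb=1
70: 101011011 → 1, fb=0
71: 010110110 → 0, fb=1
72: 101101101 → 1, fb=1
73: 011011011 → 0, fb=1
74: 110110111 → 1, fb=0
75: 101101110 → 1, fb=1
76: 011011101 → 0, fb=1
77: 110111011 → 1, fb=0
78: 101110110 → 1, fb=0
79: 011101100 → 0, fb=0
80: 111011000 → 1, fb=0
81: 110110000 → 1, fb=0
82: 101100000 → 1, fb=1
83: 011000001 → 0, fb=0
84: 110000010 → 1, fb=1
85: 100000101 → 1, fb=1
86: 000001011 → 0, fb=0
87: 000010110 → 0, fb=1
88: 000101101 → 0, fb=0
89: 001011010 → 0, fb=1
90: 010110101 → 0, fb=1
91: 101101011 → 1, fb=1
92: 011010111 → 0, fb=1

000110100101111111010001011000111010110010110011110001111101110100000110101101101110110000010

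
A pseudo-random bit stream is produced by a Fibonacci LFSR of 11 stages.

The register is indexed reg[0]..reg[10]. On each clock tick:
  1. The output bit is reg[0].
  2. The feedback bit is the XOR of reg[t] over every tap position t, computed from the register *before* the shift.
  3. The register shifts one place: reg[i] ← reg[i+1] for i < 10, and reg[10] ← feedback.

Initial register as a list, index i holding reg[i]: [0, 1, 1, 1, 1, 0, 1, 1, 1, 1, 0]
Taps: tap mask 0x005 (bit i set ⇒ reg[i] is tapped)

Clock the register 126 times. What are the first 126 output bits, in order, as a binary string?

step | reg (before) | out | fb
   0 | 01111011110 | 0 | 1
   1 | 11110111101 | 1 | 0
   2 | 11101111010 | 1 | 0
   3 | 11011110100 | 1 | 1
   4 | 10111101001 | 1 | 0
   5 | 01111010010 | 0 | 1
   6 | 11110100101 | 1 | 0
   7 | 11101001010 | 1 | 0
   8 | 11010010100 | 1 | 1
   9 | 10100101001 | 1 | 0
  10 | 01001010010 | 0 | 0
  11 | 10010100100 | 1 | 1
  12 | 00101001001 | 0 | 1
  13 | 01010010011 | 0 | 0
  14 | 10100100110 | 1 | 0
  15 | 01001001100 | 0 | 0
  16 | 10010011000 | 1 | 1
  17 | 00100110001 | 0 | 1
  18 | 01001100011 | 0 | 0
  19 | 10011000110 | 1 | 1
  20 | 00110001101 | 0 | 1
  21 | 01100011011 | 0 | 1
  22 | 11000110111 | 1 | 1
  23 | 10001101111 | 1 | 1
  24 | 00011011111 | 0 | 0
  25 | 00110111110 | 0 | 1
  26 | 01101111101 | 0 | 1
  27 | 11011111011 | 1 | 1
  28 | 10111110111 | 1 | 0
  29 | 01111101110 | 0 | 1
  30 | 11111011101 | 1 | 0
  31 | 11110111010 | 1 | 0
  32 | 11101110100 | 1 | 0
  33 | 11011101000 | 1 | 1
  34 | 10111010001 | 1 | 0
  35 | 01110100010 | 0 | 1
  36 | 11101000101 | 1 | 0
  37 | 11010001010 | 1 | 1
  38 | 10100010101 | 1 | 0
  39 | 01000101010 | 0 | 0
  40 | 10001010100 | 1 | 1
  41 | 00010101001 | 0 | 0
  42 | 00101010010 | 0 | 1
  43 | 01010100101 | 0 | 0
  44 | 10101001010 | 1 | 0
  45 | 01010010100 | 0 | 0
  46 | 10100101000 | 1 | 0
  47 | 01001010000 | 0 | 0
  48 | 10010100000 | 1 | 1
  49 | 00101000001 | 0 | 1
  50 | 01010000011 | 0 | 0
  51 | 10100000110 | 1 | 0
  52 | 01000001100 | 0 | 0
  53 | 10000011000 | 1 | 1
  54 | 00000110001 | 0 | 0
  55 | 00001100010 | 0 | 0
  56 | 00011000100 | 0 | 0
  57 | 00110001000 | 0 | 1
  58 | 01100010001 | 0 | 1
  59 | 11000100011 | 1 | 1
  60 | 10001000111 | 1 | 1
  61 | 00010001111 | 0 | 0
  62 | 00100011110 | 0 | 1
  63 | 01000111101 | 0 | 0
  64 | 10001111010 | 1 | 1
  65 | 00011110101 | 0 | 0
  66 | 00111101010 | 0 | 1
  67 | 01111010101 | 0 | 1
  68 | 11110101011 | 1 | 0
  69 | 11101010110 | 1 | 0
  70 | 11010101100 | 1 | 1
  71 | 10101011001 | 1 | 0
  72 | 01010110010 | 0 | 0
  73 | 10101100100 | 1 | 0
  74 | 01011001000 | 0 | 0
  75 | 10110010000 | 1 | 0
  76 | 01100100000 | 0 | 1
  77 | 11001000001 | 1 | 1
  78 | 10010000011 | 1 | 1
  79 | 00100000111 | 0 | 1
  80 | 01000001111 | 0 | 0
  81 | 10000011110 | 1 | 1
  82 | 00000111101 | 0 | 0
  83 | 00001111010 | 0 | 0
  84 | 00011110100 | 0 | 0
  85 | 00111101000 | 0 | 1
  86 | 01111010001 | 0 | 1
  87 | 11110100011 | 1 | 0
  88 | 11101000110 | 1 | 0
  89 | 11010001100 | 1 | 1
  90 | 10100011001 | 1 | 0
  91 | 01000110010 | 0 | 0
  92 | 10001100100 | 1 | 1
  93 | 00011001001 | 0 | 0
  94 | 00110010010 | 0 | 1
  95 | 01100100101 | 0 | 1
  96 | 11001001011 | 1 | 1
  97 | 10010010111 | 1 | 1
  98 | 00100101111 | 0 | 1
  99 | 01001011111 | 0 | 0
 100 | 10010111110 | 1 | 1
 101 | 00101111101 | 0 | 1
 102 | 01011111011 | 0 | 0
 103 | 10111110110 | 1 | 0
 104 | 01111101100 | 0 | 1
 105 | 11111011001 | 1 | 0
 106 | 11110110010 | 1 | 0
 107 | 11101100100 | 1 | 0
 108 | 11011001000 | 1 | 1
 109 | 10110010001 | 1 | 0
 110 | 01100100010 | 0 | 1
 111 | 11001000101 | 1 | 1
 112 | 10010001011 | 1 | 1
 113 | 00100010111 | 0 | 1
 114 | 01000101111 | 0 | 0
 115 | 10001011110 | 1 | 1
 116 | 00010111101 | 0 | 0
 117 | 00101111010 | 0 | 1
 118 | 01011110101 | 0 | 0
 119 | 10111101010 | 1 | 0
 120 | 01111010100 | 0 | 1
 121 | 11110101001 | 1 | 0
 122 | 11101010010 | 1 | 0
 123 | 11010100100 | 1 | 1
 124 | 10101001001 | 1 | 0
 125 | 01010010010 | 0 | 0

011110111101001010010011000110111110111010001010100101000001100010001111010101100100000111101000110010010111110110010001011110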